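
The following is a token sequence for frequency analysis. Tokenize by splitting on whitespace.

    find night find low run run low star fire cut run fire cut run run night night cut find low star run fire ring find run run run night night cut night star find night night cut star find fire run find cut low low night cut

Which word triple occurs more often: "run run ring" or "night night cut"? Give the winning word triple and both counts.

"run run ring": 0 occurrences
"night night cut": 3 occurrences

"night night cut" (3 vs 0)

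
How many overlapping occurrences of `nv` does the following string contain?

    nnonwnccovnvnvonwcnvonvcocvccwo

Sliding a length-2 window over the 31 characters (30 positions):
  position 11–12: nv
  position 13–14: nv
  position 19–20: nv
  position 22–23: nv

4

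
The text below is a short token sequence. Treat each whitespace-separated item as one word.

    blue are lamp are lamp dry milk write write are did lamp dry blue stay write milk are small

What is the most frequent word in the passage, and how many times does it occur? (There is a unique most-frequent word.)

Unigram frequencies (highest first):
  are: 4
  lamp: 3
  write: 3
  blue: 2
  dry: 2
  milk: 2
  … (3 more, each ≤ 1)

"are", 4 times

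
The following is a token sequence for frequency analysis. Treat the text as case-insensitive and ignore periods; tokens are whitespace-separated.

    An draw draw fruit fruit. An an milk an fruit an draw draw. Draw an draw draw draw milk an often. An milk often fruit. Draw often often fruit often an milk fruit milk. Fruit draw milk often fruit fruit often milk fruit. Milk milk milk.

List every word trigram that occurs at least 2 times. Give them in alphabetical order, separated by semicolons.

an draw draw; draw draw draw; milk fruit milk; milk often fruit; often an milk

Trigram counts meeting the condition (at least 2 times):
  an draw draw: 3
  draw draw draw: 2
  milk fruit milk: 2
  milk often fruit: 2
  often an milk: 2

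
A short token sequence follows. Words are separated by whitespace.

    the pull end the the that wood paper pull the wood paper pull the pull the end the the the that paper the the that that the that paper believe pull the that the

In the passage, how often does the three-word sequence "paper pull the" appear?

2

Scanning the 32 overlapping trigram windows for "paper pull the":
  position 8–10: paper pull the
  position 12–14: paper pull the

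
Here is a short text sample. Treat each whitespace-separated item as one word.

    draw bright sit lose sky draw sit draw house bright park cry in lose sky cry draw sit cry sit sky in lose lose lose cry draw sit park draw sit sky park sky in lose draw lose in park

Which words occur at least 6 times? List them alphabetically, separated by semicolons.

draw; lose; sit

Unigram counts meeting the condition (at least 6 times):
  draw: 7
  lose: 7
  sit: 6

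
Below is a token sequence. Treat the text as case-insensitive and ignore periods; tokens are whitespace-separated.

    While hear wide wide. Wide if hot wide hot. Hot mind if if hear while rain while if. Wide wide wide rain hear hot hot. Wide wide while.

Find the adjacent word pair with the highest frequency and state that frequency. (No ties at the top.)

Bigram frequencies (highest first):
  wide wide: 5
  hot wide: 2
  hot hot: 2
  while hear: 1
  hear wide: 1
  wide if: 1
  … (15 more, each ≤ 1)

"wide wide", 5 times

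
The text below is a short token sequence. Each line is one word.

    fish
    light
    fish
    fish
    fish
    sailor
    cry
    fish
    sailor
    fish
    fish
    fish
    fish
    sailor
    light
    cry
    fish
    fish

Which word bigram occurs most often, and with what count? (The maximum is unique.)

Bigram frequencies (highest first):
  fish fish: 6
  fish sailor: 3
  cry fish: 2
  fish light: 1
  light fish: 1
  sailor cry: 1
  … (3 more, each ≤ 1)

"fish fish", 6 times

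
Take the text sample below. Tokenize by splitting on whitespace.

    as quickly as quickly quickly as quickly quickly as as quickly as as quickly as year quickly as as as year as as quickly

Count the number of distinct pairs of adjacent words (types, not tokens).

24 tokens → 23 bigram windows in total.
Repeated bigrams (each contributes count−1 duplicates):
  as quickly: 6
  quickly as: 6
  as as: 5
  as year: 2
  quickly quickly: 2
16 duplicate windows → 23 − 16 = 7 distinct.

7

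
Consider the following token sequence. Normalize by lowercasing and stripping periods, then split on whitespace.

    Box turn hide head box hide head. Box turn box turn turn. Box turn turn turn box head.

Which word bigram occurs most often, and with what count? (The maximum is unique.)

"box turn", 4 times

Bigram frequencies (highest first):
  box turn: 4
  turn box: 3
  turn turn: 3
  hide head: 2
  head box: 2
  turn hide: 1
  … (2 more, each ≤ 1)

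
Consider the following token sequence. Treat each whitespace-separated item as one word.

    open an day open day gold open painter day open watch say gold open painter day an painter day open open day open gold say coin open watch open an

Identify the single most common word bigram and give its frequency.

Bigram frequencies (highest first):
  day open: 4
  painter day: 3
  open an: 2
  open day: 2
  gold open: 2
  open painter: 2
  … (13 more, each ≤ 2)

"day open", 4 times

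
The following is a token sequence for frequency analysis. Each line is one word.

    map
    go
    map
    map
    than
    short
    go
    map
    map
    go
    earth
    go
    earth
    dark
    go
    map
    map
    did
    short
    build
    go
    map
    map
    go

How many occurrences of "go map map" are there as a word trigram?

4

Scanning the 22 overlapping trigram windows for "go map map":
  position 2–4: go map map
  position 7–9: go map map
  position 15–17: go map map
  position 21–23: go map map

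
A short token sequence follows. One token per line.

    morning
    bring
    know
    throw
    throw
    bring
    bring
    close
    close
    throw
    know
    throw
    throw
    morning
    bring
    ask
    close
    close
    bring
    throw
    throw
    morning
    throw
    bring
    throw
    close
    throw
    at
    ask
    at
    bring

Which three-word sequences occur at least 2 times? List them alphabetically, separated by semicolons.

know throw throw; throw throw morning

Trigram counts meeting the condition (at least 2 times):
  know throw throw: 2
  throw throw morning: 2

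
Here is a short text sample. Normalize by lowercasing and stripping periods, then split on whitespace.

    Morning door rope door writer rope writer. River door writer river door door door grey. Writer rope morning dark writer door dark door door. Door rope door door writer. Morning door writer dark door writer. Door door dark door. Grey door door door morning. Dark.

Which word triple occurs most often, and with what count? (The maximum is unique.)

"door door door", 3 times

Trigram frequencies (highest first):
  door door door: 3
  door rope door: 2
  writer river door: 2
  door dark door: 2
  morning door rope: 1
  rope door writer: 1
  … (32 more, each ≤ 1)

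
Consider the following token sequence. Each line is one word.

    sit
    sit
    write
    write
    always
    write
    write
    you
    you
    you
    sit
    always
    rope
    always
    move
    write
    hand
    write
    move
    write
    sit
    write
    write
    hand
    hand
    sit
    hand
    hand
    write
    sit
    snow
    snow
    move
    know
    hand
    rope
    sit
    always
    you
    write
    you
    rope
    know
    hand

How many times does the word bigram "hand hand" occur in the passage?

Scanning the 43 overlapping bigram windows for "hand hand":
  position 24–25: hand hand
  position 27–28: hand hand

2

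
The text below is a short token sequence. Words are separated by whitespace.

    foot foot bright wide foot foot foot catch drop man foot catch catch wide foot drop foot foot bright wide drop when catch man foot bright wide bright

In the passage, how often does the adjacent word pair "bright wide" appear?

3

Scanning the 27 overlapping bigram windows for "bright wide":
  position 3–4: bright wide
  position 19–20: bright wide
  position 26–27: bright wide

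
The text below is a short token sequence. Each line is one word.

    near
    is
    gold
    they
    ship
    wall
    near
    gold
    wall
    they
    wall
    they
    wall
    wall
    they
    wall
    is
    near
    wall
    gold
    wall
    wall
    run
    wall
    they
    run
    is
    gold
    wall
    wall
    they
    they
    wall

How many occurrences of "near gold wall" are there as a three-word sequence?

Scanning the 31 overlapping trigram windows for "near gold wall":
  position 7–9: near gold wall

1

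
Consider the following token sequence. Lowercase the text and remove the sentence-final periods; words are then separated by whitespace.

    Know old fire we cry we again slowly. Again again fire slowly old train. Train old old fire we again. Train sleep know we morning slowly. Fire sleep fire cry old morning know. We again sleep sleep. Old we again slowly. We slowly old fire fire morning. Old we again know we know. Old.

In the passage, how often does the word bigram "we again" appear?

5

Scanning the 53 overlapping bigram windows for "we again":
  position 6–7: we again
  position 19–20: we again
  position 34–35: we again
  position 39–40: we again
  position 49–50: we again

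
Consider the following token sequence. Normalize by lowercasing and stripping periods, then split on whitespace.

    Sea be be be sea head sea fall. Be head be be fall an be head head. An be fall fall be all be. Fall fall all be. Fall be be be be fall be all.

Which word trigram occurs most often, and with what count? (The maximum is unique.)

"be be be", 3 times

Trigram frequencies (highest first):
  be be be: 3
  be be fall: 2
  be fall fall: 2
  fall be all: 2
  all be fall: 2
  be fall be: 2
  … (21 more, each ≤ 1)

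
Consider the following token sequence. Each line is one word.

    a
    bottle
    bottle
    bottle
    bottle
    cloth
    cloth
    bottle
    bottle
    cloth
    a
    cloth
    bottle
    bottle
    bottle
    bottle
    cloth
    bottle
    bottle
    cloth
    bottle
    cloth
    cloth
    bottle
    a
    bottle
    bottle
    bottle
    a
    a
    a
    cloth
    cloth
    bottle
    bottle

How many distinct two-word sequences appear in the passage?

9

35 tokens → 34 bigram windows in total.
Repeated bigrams (each contributes count−1 duplicates):
  bottle bottle: 11
  cloth bottle: 6
  bottle cloth: 5
  cloth cloth: 3
  a a: 2
  a bottle: 2
  a cloth: 2
  bottle a: 2
25 duplicate windows → 34 − 25 = 9 distinct.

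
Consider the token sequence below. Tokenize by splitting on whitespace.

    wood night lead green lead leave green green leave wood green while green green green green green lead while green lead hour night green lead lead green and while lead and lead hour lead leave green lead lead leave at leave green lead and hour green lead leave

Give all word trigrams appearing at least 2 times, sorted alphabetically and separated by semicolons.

Trigram counts meeting the condition (at least 2 times):
  green green green: 3
  green lead lead: 2
  green lead leave: 2
  lead leave green: 2
  leave green lead: 2

green green green; green lead lead; green lead leave; lead leave green; leave green lead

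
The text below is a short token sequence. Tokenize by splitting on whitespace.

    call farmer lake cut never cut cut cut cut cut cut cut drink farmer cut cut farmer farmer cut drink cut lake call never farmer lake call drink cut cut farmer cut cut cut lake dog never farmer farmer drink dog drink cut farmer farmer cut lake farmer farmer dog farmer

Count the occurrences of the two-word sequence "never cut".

Scanning the 50 overlapping bigram windows for "never cut":
  position 5–6: never cut

1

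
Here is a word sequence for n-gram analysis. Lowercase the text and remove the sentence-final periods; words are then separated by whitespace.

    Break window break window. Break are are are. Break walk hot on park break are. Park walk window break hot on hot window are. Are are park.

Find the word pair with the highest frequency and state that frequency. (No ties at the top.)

"are are", 4 times

Bigram frequencies (highest first):
  are are: 4
  window break: 3
  break window: 2
  break are: 2
  hot on: 2
  are park: 2
  … (11 more, each ≤ 1)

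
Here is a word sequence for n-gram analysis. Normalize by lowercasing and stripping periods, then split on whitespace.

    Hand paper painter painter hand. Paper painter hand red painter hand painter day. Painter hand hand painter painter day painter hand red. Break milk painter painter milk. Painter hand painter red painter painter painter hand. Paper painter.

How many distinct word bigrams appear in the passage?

37 tokens → 36 bigram windows in total.
Repeated bigrams (each contributes count−1 duplicates):
  painter hand: 7
  painter painter: 5
  hand painter: 3
  hand paper: 3
  paper painter: 3
  day painter: 2
  hand red: 2
  milk painter: 2
  … (2 more repeated)
21 duplicate windows → 36 − 21 = 15 distinct.

15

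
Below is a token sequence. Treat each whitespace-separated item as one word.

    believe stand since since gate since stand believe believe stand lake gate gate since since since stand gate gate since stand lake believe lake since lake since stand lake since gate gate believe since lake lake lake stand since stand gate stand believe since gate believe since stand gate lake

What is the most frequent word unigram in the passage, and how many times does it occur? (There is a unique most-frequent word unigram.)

"since", 14 times

Unigram frequencies (highest first):
  since: 14
  stand: 10
  gate: 10
  lake: 9
  believe: 7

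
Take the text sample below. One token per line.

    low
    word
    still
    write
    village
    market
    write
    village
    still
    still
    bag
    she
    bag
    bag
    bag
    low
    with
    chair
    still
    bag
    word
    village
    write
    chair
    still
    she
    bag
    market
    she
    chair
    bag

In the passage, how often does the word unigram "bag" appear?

Scanning the 31 tokens for "bag":
  position 11: bag
  position 13: bag
  position 14: bag
  position 15: bag
  position 20: bag
  position 27: bag
  position 31: bag

7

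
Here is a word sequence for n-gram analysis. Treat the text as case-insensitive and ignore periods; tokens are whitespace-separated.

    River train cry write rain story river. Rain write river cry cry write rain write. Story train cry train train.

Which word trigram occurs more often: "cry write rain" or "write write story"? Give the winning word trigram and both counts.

"cry write rain" (2 vs 0)

"cry write rain": 2 occurrences
"write write story": 0 occurrences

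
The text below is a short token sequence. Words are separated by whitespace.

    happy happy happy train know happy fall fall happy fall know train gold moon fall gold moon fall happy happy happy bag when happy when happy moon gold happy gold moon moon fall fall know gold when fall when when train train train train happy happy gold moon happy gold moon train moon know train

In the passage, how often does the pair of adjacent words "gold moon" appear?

Scanning the 54 overlapping bigram windows for "gold moon":
  position 13–14: gold moon
  position 16–17: gold moon
  position 30–31: gold moon
  position 47–48: gold moon
  position 50–51: gold moon

5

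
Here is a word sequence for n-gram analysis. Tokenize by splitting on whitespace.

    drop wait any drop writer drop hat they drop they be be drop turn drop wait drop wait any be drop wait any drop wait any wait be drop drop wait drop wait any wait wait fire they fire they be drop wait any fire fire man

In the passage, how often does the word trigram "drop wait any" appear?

Scanning the 45 overlapping trigram windows for "drop wait any":
  position 1–3: drop wait any
  position 17–19: drop wait any
  position 21–23: drop wait any
  position 24–26: drop wait any
  position 32–34: drop wait any
  position 42–44: drop wait any

6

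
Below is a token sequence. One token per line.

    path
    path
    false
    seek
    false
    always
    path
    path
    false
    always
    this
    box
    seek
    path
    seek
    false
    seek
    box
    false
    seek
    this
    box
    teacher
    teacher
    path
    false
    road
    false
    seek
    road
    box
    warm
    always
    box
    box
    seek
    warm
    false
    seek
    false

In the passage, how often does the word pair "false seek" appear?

5

Scanning the 39 overlapping bigram windows for "false seek":
  position 3–4: false seek
  position 16–17: false seek
  position 19–20: false seek
  position 28–29: false seek
  position 38–39: false seek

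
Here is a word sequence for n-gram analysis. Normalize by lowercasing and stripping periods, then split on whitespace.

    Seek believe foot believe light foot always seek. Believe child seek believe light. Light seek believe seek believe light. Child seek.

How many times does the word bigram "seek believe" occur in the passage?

5

Scanning the 20 overlapping bigram windows for "seek believe":
  position 1–2: seek believe
  position 8–9: seek believe
  position 11–12: seek believe
  position 15–16: seek believe
  position 17–18: seek believe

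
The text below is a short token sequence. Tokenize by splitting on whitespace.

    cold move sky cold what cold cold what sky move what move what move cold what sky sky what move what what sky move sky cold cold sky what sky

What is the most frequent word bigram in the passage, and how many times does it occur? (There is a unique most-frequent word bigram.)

Bigram frequencies (highest first):
  what sky: 4
  cold what: 3
  move what: 3
  what move: 3
  move sky: 2
  sky cold: 2
  … (9 more, each ≤ 2)

"what sky", 4 times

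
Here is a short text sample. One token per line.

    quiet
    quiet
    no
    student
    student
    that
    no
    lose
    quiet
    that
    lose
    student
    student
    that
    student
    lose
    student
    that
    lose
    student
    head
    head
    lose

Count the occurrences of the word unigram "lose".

5

Scanning the 23 tokens for "lose":
  position 8: lose
  position 11: lose
  position 16: lose
  position 19: lose
  position 23: lose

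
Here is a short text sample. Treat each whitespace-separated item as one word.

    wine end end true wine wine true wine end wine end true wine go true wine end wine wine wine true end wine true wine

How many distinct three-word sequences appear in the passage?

25 tokens → 23 trigram windows in total.
Repeated trigrams (each contributes count−1 duplicates):
  end true wine: 2
  true wine end: 2
  wine end wine: 2
  wine true wine: 2
  wine wine true: 2
5 duplicate windows → 23 − 5 = 18 distinct.

18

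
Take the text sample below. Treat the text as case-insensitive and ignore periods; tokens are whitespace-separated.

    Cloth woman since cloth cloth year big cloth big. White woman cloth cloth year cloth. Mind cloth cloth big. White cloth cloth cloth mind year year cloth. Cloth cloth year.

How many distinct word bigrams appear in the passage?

17

30 tokens → 29 bigram windows in total.
Repeated bigrams (each contributes count−1 duplicates):
  cloth cloth: 7
  cloth year: 3
  big white: 2
  cloth big: 2
  cloth mind: 2
  year cloth: 2
12 duplicate windows → 29 − 12 = 17 distinct.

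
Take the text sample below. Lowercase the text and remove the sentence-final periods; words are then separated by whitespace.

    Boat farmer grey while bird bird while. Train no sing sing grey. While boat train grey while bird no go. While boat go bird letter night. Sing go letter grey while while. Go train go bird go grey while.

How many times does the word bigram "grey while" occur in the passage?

Scanning the 38 overlapping bigram windows for "grey while":
  position 3–4: grey while
  position 12–13: grey while
  position 16–17: grey while
  position 30–31: grey while
  position 38–39: grey while

5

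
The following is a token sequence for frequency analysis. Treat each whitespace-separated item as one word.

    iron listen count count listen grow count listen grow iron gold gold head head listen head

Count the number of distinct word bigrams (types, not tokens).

13

16 tokens → 15 bigram windows in total.
Repeated bigrams (each contributes count−1 duplicates):
  count listen: 2
  listen grow: 2
2 duplicate windows → 15 − 2 = 13 distinct.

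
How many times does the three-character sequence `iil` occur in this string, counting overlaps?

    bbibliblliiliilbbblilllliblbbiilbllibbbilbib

3

Sliding a length-3 window over the 44 characters (42 positions):
  position 10–12: iil
  position 13–15: iil
  position 30–32: iil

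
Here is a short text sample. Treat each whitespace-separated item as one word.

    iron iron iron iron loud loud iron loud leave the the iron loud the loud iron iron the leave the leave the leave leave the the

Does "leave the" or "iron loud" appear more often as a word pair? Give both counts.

"leave the": 4 occurrences
"iron loud": 3 occurrences

"leave the" (4 vs 3)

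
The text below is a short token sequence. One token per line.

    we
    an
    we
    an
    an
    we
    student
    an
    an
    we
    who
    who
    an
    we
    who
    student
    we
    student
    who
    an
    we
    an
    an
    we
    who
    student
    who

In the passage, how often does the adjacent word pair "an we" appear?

6

Scanning the 26 overlapping bigram windows for "an we":
  position 2–3: an we
  position 5–6: an we
  position 9–10: an we
  position 13–14: an we
  position 20–21: an we
  position 23–24: an we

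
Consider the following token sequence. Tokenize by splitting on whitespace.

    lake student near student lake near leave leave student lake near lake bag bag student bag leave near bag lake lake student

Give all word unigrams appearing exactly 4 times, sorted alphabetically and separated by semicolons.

Unigram counts meeting the condition (exactly 4 times):
  bag: 4
  near: 4

bag; near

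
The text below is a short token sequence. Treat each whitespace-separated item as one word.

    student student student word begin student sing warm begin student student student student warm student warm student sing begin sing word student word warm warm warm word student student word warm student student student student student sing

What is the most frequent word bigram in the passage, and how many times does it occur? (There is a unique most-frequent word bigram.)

Bigram frequencies (highest first):
  student student: 10
  student word: 3
  student sing: 3
  warm student: 3
  begin student: 2
  student warm: 2
  … (10 more, each ≤ 2)

"student student", 10 times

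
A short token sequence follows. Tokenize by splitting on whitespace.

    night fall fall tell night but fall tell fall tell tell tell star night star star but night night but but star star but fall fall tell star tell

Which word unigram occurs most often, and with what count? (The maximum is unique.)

Unigram frequencies (highest first):
  tell: 7
  fall: 6
  star: 6
  night: 5
  but: 5

"tell", 7 times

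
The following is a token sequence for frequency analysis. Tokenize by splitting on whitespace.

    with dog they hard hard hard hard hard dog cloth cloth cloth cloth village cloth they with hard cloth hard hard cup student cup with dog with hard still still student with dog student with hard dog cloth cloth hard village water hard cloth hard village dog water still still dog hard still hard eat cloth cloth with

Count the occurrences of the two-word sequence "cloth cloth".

5

Scanning the 57 overlapping bigram windows for "cloth cloth":
  position 10–11: cloth cloth
  position 11–12: cloth cloth
  position 12–13: cloth cloth
  position 38–39: cloth cloth
  position 56–57: cloth cloth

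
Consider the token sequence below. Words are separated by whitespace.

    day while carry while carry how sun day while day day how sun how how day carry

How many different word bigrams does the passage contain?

17 tokens → 16 bigram windows in total.
Repeated bigrams (each contributes count−1 duplicates):
  day while: 2
  how sun: 2
  while carry: 2
3 duplicate windows → 16 − 3 = 13 distinct.

13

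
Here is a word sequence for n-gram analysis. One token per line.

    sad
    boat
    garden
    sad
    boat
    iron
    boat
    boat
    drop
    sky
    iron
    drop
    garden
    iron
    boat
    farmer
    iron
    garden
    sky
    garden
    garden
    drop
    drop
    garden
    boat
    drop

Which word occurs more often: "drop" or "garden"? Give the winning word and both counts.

"garden" (6 vs 5)

"drop": 5 occurrences
"garden": 6 occurrences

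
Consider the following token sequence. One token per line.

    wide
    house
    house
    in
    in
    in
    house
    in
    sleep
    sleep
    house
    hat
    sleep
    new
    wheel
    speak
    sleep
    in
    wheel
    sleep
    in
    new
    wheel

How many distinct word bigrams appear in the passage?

18

23 tokens → 22 bigram windows in total.
Repeated bigrams (each contributes count−1 duplicates):
  house in: 2
  in in: 2
  new wheel: 2
  sleep in: 2
4 duplicate windows → 22 − 4 = 18 distinct.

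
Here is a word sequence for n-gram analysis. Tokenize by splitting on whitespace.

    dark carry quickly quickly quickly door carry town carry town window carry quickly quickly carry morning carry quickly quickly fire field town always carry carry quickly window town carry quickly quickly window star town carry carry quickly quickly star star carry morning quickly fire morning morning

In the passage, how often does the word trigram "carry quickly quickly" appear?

5

Scanning the 44 overlapping trigram windows for "carry quickly quickly":
  position 2–4: carry quickly quickly
  position 12–14: carry quickly quickly
  position 17–19: carry quickly quickly
  position 29–31: carry quickly quickly
  position 36–38: carry quickly quickly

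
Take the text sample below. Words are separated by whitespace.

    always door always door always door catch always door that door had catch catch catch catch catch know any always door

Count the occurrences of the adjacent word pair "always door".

Scanning the 20 overlapping bigram windows for "always door":
  position 1–2: always door
  position 3–4: always door
  position 5–6: always door
  position 8–9: always door
  position 20–21: always door

5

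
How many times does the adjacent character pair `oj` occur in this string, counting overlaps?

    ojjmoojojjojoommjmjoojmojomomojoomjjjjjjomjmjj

7

Sliding a length-2 window over the 46 characters (45 positions):
  position 1–2: oj
  position 6–7: oj
  position 8–9: oj
  position 11–12: oj
  position 21–22: oj
  position 24–25: oj
  position 30–31: oj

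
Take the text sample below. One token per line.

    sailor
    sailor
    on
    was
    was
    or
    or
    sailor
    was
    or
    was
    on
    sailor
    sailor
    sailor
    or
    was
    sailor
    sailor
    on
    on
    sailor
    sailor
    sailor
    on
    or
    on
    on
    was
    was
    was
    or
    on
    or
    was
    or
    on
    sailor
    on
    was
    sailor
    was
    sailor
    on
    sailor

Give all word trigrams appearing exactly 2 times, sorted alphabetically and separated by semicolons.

Trigram counts meeting the condition (exactly 2 times):
  on sailor sailor: 2
  on was was: 2
  sailor on was: 2
  sailor sailor sailor: 2
  was or on: 2
  was was or: 2

on sailor sailor; on was was; sailor on was; sailor sailor sailor; was or on; was was or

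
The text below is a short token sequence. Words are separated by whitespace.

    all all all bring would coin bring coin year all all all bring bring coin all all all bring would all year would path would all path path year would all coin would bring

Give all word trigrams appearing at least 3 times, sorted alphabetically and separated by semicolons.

Trigram counts meeting the condition (at least 3 times):
  all all all: 3
  all all bring: 3

all all all; all all bring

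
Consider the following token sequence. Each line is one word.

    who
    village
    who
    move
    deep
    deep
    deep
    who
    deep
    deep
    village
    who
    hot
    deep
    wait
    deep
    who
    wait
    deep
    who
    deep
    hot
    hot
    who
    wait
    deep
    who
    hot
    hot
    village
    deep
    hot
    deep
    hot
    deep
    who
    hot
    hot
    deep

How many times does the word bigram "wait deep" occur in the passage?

3

Scanning the 38 overlapping bigram windows for "wait deep":
  position 15–16: wait deep
  position 18–19: wait deep
  position 25–26: wait deep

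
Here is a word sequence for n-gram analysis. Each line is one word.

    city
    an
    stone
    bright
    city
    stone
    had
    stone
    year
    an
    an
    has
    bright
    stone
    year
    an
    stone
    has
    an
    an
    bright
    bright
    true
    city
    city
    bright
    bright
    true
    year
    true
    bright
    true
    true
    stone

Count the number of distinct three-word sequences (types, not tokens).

34 tokens → 32 trigram windows in total.
Repeated trigrams (each contributes count−1 duplicates):
  bright bright true: 2
  stone year an: 2
2 duplicate windows → 32 − 2 = 30 distinct.

30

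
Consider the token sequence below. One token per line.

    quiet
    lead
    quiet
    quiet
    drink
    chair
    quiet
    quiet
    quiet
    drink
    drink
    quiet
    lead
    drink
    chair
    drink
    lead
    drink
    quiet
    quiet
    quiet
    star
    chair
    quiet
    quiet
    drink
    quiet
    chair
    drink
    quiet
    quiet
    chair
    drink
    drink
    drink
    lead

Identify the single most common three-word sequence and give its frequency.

"quiet quiet drink", 3 times

Trigram frequencies (highest first):
  quiet quiet drink: 3
  chair quiet quiet: 2
  quiet quiet quiet: 2
  drink quiet quiet: 2
  quiet chair drink: 2
  quiet lead quiet: 1
  … (22 more, each ≤ 1)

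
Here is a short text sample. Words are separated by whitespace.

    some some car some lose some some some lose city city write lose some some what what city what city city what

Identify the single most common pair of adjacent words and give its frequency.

Bigram frequencies (highest first):
  some some: 4
  some lose: 2
  lose some: 2
  city city: 2
  what city: 2
  city what: 2
  … (7 more, each ≤ 1)

"some some", 4 times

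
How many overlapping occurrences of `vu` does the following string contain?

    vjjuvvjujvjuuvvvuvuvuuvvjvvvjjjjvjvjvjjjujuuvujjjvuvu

Sliding a length-2 window over the 53 characters (52 positions):
  position 16–17: vu
  position 18–19: vu
  position 20–21: vu
  position 45–46: vu
  position 50–51: vu
  position 52–53: vu

6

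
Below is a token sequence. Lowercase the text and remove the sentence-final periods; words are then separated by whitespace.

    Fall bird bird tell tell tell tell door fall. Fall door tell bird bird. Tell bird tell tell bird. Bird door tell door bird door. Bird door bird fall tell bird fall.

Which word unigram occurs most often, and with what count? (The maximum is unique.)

Unigram frequencies (highest first):
  bird: 11
  tell: 10
  door: 6
  fall: 5

"bird", 11 times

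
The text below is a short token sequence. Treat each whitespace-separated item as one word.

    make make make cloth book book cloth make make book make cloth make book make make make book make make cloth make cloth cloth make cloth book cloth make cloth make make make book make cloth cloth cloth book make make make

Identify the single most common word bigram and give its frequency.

Bigram frequencies (highest first):
  make make: 10
  make cloth: 7
  cloth make: 6
  book make: 5
  make book: 4
  cloth book: 3
  … (3 more, each ≤ 3)

"make make", 10 times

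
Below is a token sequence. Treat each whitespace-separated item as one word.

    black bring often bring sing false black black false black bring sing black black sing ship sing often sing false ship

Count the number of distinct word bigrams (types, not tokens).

15

21 tokens → 20 bigram windows in total.
Repeated bigrams (each contributes count−1 duplicates):
  black black: 2
  black bring: 2
  bring sing: 2
  false black: 2
  sing false: 2
5 duplicate windows → 20 − 5 = 15 distinct.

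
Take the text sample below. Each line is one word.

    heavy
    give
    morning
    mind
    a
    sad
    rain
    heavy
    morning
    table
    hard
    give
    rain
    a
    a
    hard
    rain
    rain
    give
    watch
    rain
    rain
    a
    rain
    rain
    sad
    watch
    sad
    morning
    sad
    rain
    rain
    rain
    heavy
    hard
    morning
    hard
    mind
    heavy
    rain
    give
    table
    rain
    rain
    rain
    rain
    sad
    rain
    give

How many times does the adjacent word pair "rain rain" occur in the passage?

Scanning the 48 overlapping bigram windows for "rain rain":
  position 17–18: rain rain
  position 21–22: rain rain
  position 24–25: rain rain
  position 31–32: rain rain
  position 32–33: rain rain
  position 43–44: rain rain
  position 44–45: rain rain
  position 45–46: rain rain

8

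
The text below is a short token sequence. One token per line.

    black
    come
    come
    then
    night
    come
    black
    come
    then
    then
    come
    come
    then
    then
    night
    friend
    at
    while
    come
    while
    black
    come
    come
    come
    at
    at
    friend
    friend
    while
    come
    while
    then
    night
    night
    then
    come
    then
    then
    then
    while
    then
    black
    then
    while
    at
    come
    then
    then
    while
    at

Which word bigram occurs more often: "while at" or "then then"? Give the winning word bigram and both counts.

"while at": 2 occurrences
"then then": 5 occurrences

"then then" (5 vs 2)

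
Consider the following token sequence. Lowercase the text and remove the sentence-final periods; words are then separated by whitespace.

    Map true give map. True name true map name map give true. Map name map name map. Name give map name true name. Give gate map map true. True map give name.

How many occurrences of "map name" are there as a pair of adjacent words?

5

Scanning the 31 overlapping bigram windows for "map name":
  position 8–9: map name
  position 13–14: map name
  position 15–16: map name
  position 17–18: map name
  position 20–21: map name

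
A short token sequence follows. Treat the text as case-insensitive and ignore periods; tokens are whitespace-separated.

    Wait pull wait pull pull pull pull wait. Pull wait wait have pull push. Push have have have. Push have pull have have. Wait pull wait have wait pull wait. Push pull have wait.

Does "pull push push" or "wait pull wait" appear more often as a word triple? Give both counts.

"wait pull wait" (4 vs 1)

"pull push push": 1 occurrence
"wait pull wait": 4 occurrences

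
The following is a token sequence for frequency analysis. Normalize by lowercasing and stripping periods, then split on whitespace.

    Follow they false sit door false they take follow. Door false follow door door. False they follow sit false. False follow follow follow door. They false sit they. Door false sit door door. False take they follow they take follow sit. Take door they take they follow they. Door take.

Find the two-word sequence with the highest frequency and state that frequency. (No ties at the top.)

"door false", 5 times

Bigram frequencies (highest first):
  door false: 5
  follow they: 3
  false sit: 3
  they take: 3
  follow door: 3
  they follow: 3
  … (18 more, each ≤ 2)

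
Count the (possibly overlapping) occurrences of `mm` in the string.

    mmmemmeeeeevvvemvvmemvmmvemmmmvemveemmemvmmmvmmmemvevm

12

Sliding a length-2 window over the 54 characters (53 positions):
  position 1–2: mm
  position 2–3: mm
  position 5–6: mm
  position 23–24: mm
  position 27–28: mm
  position 28–29: mm
  position 29–30: mm
  position 37–38: mm
  position 42–43: mm
  position 43–44: mm
  … (2 more)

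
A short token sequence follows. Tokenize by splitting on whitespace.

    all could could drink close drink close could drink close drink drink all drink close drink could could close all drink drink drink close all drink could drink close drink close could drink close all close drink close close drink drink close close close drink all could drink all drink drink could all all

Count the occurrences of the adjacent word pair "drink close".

10

Scanning the 53 overlapping bigram windows for "drink close":
  position 4–5: drink close
  position 6–7: drink close
  position 9–10: drink close
  position 14–15: drink close
  position 23–24: drink close
  position 28–29: drink close
  position 30–31: drink close
  position 33–34: drink close
  position 37–38: drink close
  position 41–42: drink close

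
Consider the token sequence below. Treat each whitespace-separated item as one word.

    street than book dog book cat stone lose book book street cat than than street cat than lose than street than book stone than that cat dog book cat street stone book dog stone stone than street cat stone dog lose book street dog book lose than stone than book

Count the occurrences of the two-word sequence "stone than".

3

Scanning the 49 overlapping bigram windows for "stone than":
  position 23–24: stone than
  position 35–36: stone than
  position 48–49: stone than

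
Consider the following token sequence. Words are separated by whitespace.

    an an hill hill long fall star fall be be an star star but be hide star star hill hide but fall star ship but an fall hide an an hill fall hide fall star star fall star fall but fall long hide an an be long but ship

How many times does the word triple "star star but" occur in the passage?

Scanning the 47 overlapping trigram windows for "star star but":
  position 12–14: star star but

1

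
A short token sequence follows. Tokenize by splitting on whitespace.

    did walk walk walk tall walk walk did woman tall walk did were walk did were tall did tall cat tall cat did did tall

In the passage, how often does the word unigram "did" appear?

7

Scanning the 25 tokens for "did":
  position 1: did
  position 8: did
  position 12: did
  position 15: did
  position 18: did
  position 23: did
  position 24: did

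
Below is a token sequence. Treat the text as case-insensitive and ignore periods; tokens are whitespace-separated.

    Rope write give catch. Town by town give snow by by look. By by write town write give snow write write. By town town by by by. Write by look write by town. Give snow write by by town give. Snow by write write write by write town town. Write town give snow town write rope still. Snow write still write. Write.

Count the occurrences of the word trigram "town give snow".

4

Scanning the 60 overlapping trigram windows for "town give snow":
  position 7–9: town give snow
  position 33–35: town give snow
  position 39–41: town give snow
  position 51–53: town give snow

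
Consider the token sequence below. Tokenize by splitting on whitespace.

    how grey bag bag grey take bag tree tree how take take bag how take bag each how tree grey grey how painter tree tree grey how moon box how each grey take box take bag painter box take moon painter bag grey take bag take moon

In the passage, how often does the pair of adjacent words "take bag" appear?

Scanning the 46 overlapping bigram windows for "take bag":
  position 6–7: take bag
  position 12–13: take bag
  position 15–16: take bag
  position 35–36: take bag
  position 44–45: take bag

5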